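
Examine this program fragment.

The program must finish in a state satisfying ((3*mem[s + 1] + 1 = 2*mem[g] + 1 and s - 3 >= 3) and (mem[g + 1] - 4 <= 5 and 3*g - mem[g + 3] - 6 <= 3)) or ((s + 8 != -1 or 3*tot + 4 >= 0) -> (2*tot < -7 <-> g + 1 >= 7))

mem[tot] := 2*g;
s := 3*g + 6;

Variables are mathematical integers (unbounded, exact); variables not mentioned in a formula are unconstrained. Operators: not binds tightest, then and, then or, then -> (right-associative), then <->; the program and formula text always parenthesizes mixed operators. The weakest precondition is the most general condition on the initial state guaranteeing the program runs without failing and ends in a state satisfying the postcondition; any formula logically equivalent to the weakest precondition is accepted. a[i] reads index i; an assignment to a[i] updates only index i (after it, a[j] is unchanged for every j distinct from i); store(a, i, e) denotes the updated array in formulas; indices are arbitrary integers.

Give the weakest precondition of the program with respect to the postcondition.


Working backward. After the program, the postcondition ((3*mem[s + 1] + 1 = 2*mem[g] + 1 and s - 3 >= 3) and (mem[g + 1] - 4 <= 5 and 3*g - mem[g + 3] - 6 <= 3)) or ((s + 8 != -1 or 3*tot + 4 >= 0) -> (2*tot < -7 <-> g + 1 >= 7)) must hold; in canonical form it is (3*mem[s + 1] = 2*mem[g] and s >= 6 and mem[g + 1] <= 9 and 3*g <= mem[g + 3] + 9) or ((s != -9 or 3*tot >= -4) -> (2*tot < -7 <-> g >= 6)).
Before s := 3*g + 6: (3*mem[3*g + 7] = 2*mem[g] and 3*g >= 0 and mem[g + 1] <= 9 and 3*g <= mem[g + 3] + 9) or ((3*g != -15 or 3*tot >= -4) -> (2*tot < -7 <-> g >= 6))
Before mem[tot] := 2*g: (3*store(mem, tot, 2*g)[3*g + 7] = 2*store(mem, tot, 2*g)[g] and 3*g >= 0 and store(mem, tot, 2*g)[g + 1] <= 9 and 3*g <= store(mem, tot, 2*g)[g + 3] + 9) or ((3*g != -15 or 3*tot >= -4) -> (2*tot < -7 <-> g >= 6))
Answer: WP = (3*store(mem, tot, 2*g)[3*g + 7] = 2*store(mem, tot, 2*g)[g] and 3*g >= 0 and store(mem, tot, 2*g)[g + 1] <= 9 and 3*g <= store(mem, tot, 2*g)[g + 3] + 9) or ((3*g != -15 or 3*tot >= -4) -> (2*tot < -7 <-> g >= 6))


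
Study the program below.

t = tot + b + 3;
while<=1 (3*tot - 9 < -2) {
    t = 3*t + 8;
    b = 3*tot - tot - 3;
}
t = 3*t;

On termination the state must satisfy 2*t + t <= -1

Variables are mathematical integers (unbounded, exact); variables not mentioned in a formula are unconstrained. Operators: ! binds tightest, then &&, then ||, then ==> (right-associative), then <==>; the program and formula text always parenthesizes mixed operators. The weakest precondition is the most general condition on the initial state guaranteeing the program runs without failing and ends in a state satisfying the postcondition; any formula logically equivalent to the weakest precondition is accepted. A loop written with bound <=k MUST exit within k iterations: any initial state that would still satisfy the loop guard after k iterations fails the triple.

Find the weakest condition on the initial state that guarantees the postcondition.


Working backward. After the program, the postcondition 2*t + t <= -1 must hold; in canonical form it is 3*t <= -1.
Before t := 3*t: 9*t <= -1
Before the loop (bound <=1), unroll the exhaustion recursion (WP_0 = exit-now case; WP_j = one more guarded iteration, up to j = 1):
  WP_0: (!(3*tot < 7)) && 9*t <= -1
  WP_1: (3*tot < 7 ==> ((!(3*tot < 7)) && 27*t <= -73)) && ((!(3*tot < 7)) ==> 9*t <= -1)
So before the loop: (3*tot < 7 ==> ((!(3*tot < 7)) && 27*t <= -73)) && ((!(3*tot < 7)) ==> 9*t <= -1)
Before t := tot + b + 3: (3*tot < 7 ==> ((!(3*tot < 7)) && 27*b + 27*tot <= -154)) && ((!(3*tot < 7)) ==> 9*b + 9*tot <= -28)
Answer: WP = (3*tot < 7 ==> ((!(3*tot < 7)) && 27*b + 27*tot <= -154)) && ((!(3*tot < 7)) ==> 9*b + 9*tot <= -28)


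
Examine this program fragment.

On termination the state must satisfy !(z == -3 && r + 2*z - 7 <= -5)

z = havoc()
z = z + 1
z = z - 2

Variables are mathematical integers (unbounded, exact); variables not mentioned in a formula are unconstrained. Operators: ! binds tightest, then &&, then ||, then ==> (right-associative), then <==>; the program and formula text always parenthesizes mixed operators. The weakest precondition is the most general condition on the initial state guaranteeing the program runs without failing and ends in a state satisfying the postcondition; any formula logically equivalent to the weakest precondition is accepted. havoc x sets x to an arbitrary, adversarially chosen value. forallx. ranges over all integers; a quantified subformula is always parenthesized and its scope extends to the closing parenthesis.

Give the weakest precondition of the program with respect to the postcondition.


Working backward. After the program, the postcondition !(z == -3 && r + 2*z - 7 <= -5) must hold; in canonical form it is !(z == -3 && r + 2*z <= 2).
Before z := z - 2: !(z == -1 && r + 2*z <= 6)
Before z := z + 1: !(z == -2 && r + 2*z <= 4)
Before havoc z: forall z_1. (!(z_1 == -2 && r + 2*z_1 <= 4))
Answer: WP = forall z_1. (!(z_1 == -2 && r + 2*z_1 <= 4))


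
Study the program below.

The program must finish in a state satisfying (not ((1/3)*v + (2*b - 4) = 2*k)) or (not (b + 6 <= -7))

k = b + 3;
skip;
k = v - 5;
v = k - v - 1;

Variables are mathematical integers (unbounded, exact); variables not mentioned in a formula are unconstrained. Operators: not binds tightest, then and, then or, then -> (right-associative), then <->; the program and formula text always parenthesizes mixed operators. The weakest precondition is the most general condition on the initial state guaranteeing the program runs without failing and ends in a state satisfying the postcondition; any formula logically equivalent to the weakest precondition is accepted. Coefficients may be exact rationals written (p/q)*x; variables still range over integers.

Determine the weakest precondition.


Working backward. After the program, the postcondition (not ((1/3)*v + (2*b - 4) = 2*k)) or (not (b + 6 <= -7)) must hold; in canonical form it is (not (2*b + (1/3)*v = 2*k + 4)) or (not (b <= -13)).
Before v := k - v - 1: (not (2*b = (5/3)*k + (1/3)*v + 13/3)) or (not (b <= -13))
Before k := v - 5: (not (2*b = 2*v - 4)) or (not (b <= -13))
Before skip: (not (2*b = 2*v - 4)) or (not (b <= -13))
Before k := b + 3: (not (2*b = 2*v - 4)) or (not (b <= -13))
Answer: WP = (not (2*b = 2*v - 4)) or (not (b <= -13))


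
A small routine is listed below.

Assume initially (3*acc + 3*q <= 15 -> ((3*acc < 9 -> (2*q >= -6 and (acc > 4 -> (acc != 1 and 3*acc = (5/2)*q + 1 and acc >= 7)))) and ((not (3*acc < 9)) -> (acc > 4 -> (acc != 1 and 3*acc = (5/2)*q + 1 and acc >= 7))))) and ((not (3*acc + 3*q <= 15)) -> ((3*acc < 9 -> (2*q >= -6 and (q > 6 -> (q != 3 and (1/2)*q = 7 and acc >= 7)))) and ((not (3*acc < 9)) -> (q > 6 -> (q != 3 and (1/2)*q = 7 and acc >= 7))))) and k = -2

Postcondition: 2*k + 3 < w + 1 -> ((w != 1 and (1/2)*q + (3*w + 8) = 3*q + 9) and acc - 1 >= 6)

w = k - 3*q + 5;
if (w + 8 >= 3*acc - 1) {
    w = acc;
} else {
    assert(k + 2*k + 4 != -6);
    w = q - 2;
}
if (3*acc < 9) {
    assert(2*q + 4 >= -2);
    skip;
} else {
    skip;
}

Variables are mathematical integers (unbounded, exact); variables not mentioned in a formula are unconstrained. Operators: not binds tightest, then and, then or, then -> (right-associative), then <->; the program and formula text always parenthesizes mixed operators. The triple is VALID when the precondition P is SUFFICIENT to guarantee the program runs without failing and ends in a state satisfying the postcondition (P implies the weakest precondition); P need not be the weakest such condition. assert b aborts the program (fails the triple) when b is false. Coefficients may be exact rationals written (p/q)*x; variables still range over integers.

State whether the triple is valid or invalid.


Working backward. After the program, the postcondition 2*k + 3 < w + 1 -> ((w != 1 and (1/2)*q + (3*w + 8) = 3*q + 9) and acc - 1 >= 6) must hold; in canonical form it is 2*k < w - 2 -> (w != 1 and 3*w = (5/2)*q + 1 and acc >= 7).
Then branch requires 2*q >= -6 and (2*k < w - 2 -> (w != 1 and 3*w = (5/2)*q + 1 and acc >= 7)); else branch requires 2*k < w - 2 -> (w != 1 and 3*w = (5/2)*q + 1 and acc >= 7).
Before the if: (3*acc < 9 -> (2*q >= -6 and (2*k < w - 2 -> (w != 1 and 3*w = (5/2)*q + 1 and acc >= 7)))) and ((not (3*acc < 9)) -> (2*k < w - 2 -> (w != 1 and 3*w = (5/2)*q + 1 and acc >= 7)))
Then branch requires (3*acc < 9 -> (2*q >= -6 and (2*k < acc - 2 -> (acc != 1 and 3*acc = (5/2)*q + 1 and acc >= 7)))) and ((not (3*acc < 9)) -> (2*k < acc - 2 -> (acc != 1 and 3*acc = (5/2)*q + 1 and acc >= 7))); else branch requires 3*k != -10 and (3*acc < 9 -> (2*q >= -6 and (2*k < q - 4 -> (q != 3 and (1/2)*q = 7 and acc >= 7)))) and ((not (3*acc < 9)) -> (2*k < q - 4 -> (q != 3 and (1/2)*q = 7 and acc >= 7))).
Before the if: (w >= 3*acc - 9 -> ((3*acc < 9 -> (2*q >= -6 and (2*k < acc - 2 -> (acc != 1 and 3*acc = (5/2)*q + 1 and acc >= 7)))) and ((not (3*acc < 9)) -> (2*k < acc - 2 -> (acc != 1 and 3*acc = (5/2)*q + 1 and acc >= 7))))) and ((not (w >= 3*acc - 9)) -> (3*k != -10 and (3*acc < 9 -> (2*q >= -6 and (2*k < q - 4 -> (q != 3 and (1/2)*q = 7 and acc >= 7)))) and ((not (3*acc < 9)) -> (2*k < q - 4 -> (q != 3 and (1/2)*q = 7 and acc >= 7)))))
Before w := k - 3*q + 5: (k >= 3*acc + 3*q - 14 -> ((3*acc < 9 -> (2*q >= -6 and (2*k < acc - 2 -> (acc != 1 and 3*acc = (5/2)*q + 1 and acc >= 7)))) and ((not (3*acc < 9)) -> (2*k < acc - 2 -> (acc != 1 and 3*acc = (5/2)*q + 1 and acc >= 7))))) and ((not (k >= 3*acc + 3*q - 14)) -> (3*k != -10 and (3*acc < 9 -> (2*q >= -6 and (2*k < q - 4 -> (q != 3 and (1/2)*q = 7 and acc >= 7)))) and ((not (3*acc < 9)) -> (2*k < q - 4 -> (q != 3 and (1/2)*q = 7 and acc >= 7)))))
The weakest precondition is (k >= 3*acc + 3*q - 14 -> ((3*acc < 9 -> (2*q >= -6 and (2*k < acc - 2 -> (acc != 1 and 3*acc = (5/2)*q + 1 and acc >= 7)))) and ((not (3*acc < 9)) -> (2*k < acc - 2 -> (acc != 1 and 3*acc = (5/2)*q + 1 and acc >= 7))))) and ((not (k >= 3*acc + 3*q - 14)) -> (3*k != -10 and (3*acc < 9 -> (2*q >= -6 and (2*k < q - 4 -> (q != 3 and (1/2)*q = 7 and acc >= 7)))) and ((not (3*acc < 9)) -> (2*k < q - 4 -> (q != 3 and (1/2)*q = 7 and acc >= 7))))).
Check whether (3*acc + 3*q <= 15 -> ((3*acc < 9 -> (2*q >= -6 and (acc > 4 -> (acc != 1 and 3*acc = (5/2)*q + 1 and acc >= 7)))) and ((not (3*acc < 9)) -> (acc > 4 -> (acc != 1 and 3*acc = (5/2)*q + 1 and acc >= 7))))) and ((not (3*acc + 3*q <= 15)) -> ((3*acc < 9 -> (2*q >= -6 and (q > 6 -> (q != 3 and (1/2)*q = 7 and acc >= 7)))) and ((not (3*acc < 9)) -> (q > 6 -> (q != 3 and (1/2)*q = 7 and acc >= 7))))) and k = -2 implies it.
Countermodel: at the initial state acc = 3, k = -2, q = 0, the precondition holds but the weakest precondition fails.
Answer: invalid


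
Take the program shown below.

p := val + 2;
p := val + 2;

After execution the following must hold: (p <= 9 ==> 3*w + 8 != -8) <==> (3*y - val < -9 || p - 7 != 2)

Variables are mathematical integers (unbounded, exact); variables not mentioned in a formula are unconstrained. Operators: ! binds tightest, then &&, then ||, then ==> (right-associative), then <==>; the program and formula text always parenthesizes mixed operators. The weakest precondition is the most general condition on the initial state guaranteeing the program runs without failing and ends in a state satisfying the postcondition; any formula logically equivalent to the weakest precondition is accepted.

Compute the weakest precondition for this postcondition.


Working backward. After the program, the postcondition (p <= 9 ==> 3*w + 8 != -8) <==> (3*y - val < -9 || p - 7 != 2) must hold; in canonical form it is (p <= 9 ==> 3*w != -16) <==> (3*y < val - 9 || p != 9).
Before p := val + 2: (val <= 7 ==> 3*w != -16) <==> (3*y < val - 9 || val != 7)
Before p := val + 2: (val <= 7 ==> 3*w != -16) <==> (3*y < val - 9 || val != 7)
Answer: WP = (val <= 7 ==> 3*w != -16) <==> (3*y < val - 9 || val != 7)


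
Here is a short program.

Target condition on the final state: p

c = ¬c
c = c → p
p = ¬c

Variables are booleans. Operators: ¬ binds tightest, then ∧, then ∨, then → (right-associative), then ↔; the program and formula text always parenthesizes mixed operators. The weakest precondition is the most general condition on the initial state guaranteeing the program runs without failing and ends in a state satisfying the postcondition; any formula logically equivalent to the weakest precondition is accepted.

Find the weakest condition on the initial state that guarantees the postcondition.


Working backward. After the program, p must hold.
Before p := ¬c: ¬c
Before c := c → p: ¬(c → p)
Before c := ¬c: ¬((¬c) → p)
Answer: WP = ¬((¬c) → p)


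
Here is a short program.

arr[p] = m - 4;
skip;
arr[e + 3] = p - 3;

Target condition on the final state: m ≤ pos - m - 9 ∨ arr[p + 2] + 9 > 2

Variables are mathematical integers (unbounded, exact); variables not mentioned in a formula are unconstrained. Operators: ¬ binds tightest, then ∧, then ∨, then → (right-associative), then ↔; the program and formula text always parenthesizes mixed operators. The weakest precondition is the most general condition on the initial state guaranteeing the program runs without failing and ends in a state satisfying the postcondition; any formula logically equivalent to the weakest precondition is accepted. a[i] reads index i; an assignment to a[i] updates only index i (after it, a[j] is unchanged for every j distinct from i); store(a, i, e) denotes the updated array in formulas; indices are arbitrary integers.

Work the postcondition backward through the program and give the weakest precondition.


Working backward. After the program, the postcondition m ≤ pos - m - 9 ∨ arr[p + 2] + 9 > 2 must hold; in canonical form it is 2*m ≤ pos - 9 ∨ arr[p + 2] > -7.
Before arr[e + 3] := p - 3: 2*m ≤ pos - 9 ∨ store(arr, e + 3, p - 3)[p + 2] > -7
Before skip: 2*m ≤ pos - 9 ∨ store(arr, e + 3, p - 3)[p + 2] > -7
Before arr[p] := m - 4: 2*m ≤ pos - 9 ∨ store(store(arr, p, m - 4), e + 3, p - 3)[p + 2] > -7
Answer: WP = 2*m ≤ pos - 9 ∨ store(store(arr, p, m - 4), e + 3, p - 3)[p + 2] > -7


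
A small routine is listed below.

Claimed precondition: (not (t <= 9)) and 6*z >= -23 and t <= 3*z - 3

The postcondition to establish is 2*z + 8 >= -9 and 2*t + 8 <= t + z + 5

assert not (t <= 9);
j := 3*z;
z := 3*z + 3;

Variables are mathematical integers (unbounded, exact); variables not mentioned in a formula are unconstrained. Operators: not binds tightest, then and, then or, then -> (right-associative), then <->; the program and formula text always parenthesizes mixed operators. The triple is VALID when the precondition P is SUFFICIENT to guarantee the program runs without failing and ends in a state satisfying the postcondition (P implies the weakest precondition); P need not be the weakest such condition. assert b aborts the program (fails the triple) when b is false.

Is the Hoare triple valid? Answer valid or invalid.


Working backward. After the program, the postcondition 2*z + 8 >= -9 and 2*t + 8 <= t + z + 5 must hold; in canonical form it is 2*z >= -17 and t <= z - 3.
Before z := 3*z + 3: 6*z >= -23 and t <= 3*z
Before j := 3*z: 6*z >= -23 and t <= 3*z
Before assert not (t <= 9): (not (t <= 9)) and 6*z >= -23 and t <= 3*z
The weakest precondition is (not (t <= 9)) and 6*z >= -23 and t <= 3*z.
Check whether (not (t <= 9)) and 6*z >= -23 and t <= 3*z - 3 implies it.
Every state satisfying the precondition satisfies the weakest precondition: the implication holds.
Answer: valid


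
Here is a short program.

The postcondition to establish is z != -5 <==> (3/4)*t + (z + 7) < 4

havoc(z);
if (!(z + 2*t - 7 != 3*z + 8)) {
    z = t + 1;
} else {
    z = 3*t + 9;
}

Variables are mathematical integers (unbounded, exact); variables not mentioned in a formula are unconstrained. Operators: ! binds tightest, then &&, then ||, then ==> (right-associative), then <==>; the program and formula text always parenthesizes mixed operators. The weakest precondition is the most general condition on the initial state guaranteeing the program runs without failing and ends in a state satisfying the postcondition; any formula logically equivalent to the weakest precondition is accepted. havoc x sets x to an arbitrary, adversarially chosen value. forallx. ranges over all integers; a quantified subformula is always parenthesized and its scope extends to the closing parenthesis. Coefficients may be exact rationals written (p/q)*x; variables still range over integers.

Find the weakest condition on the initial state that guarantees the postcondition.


Working backward. After the program, the postcondition z != -5 <==> (3/4)*t + (z + 7) < 4 must hold; in canonical form it is z != -5 <==> (3/4)*t + z < -3.
Then branch requires t != -6 <==> (7/4)*t < -4; else branch requires 3*t != -14 <==> (15/4)*t < -12.
Before the if: ((!(2*t != 2*z + 15)) ==> (t != -6 <==> (7/4)*t < -4)) && (2*t != 2*z + 15 ==> (3*t != -14 <==> (15/4)*t < -12))
Before havoc z: forall z_1. (((!(2*t != 2*z_1 + 15)) ==> (t != -6 <==> (7/4)*t < -4)) && (2*t != 2*z_1 + 15 ==> (3*t != -14 <==> (15/4)*t < -12)))
Answer: WP = forall z_1. (((!(2*t != 2*z_1 + 15)) ==> (t != -6 <==> (7/4)*t < -4)) && (2*t != 2*z_1 + 15 ==> (3*t != -14 <==> (15/4)*t < -12)))


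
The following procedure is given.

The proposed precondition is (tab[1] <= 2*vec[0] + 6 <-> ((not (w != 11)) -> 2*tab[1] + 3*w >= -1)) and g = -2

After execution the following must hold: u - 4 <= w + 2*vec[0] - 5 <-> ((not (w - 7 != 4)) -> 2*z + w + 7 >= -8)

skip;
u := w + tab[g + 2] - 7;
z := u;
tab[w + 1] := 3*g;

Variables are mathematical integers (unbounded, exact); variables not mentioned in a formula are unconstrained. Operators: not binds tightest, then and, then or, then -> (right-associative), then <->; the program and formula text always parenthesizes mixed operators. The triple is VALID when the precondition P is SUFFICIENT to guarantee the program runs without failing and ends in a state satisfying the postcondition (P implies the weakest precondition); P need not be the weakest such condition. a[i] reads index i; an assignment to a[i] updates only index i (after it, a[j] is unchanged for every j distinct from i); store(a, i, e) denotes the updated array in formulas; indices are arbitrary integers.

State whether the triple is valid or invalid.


Working backward. After the program, the postcondition u - 4 <= w + 2*vec[0] - 5 <-> ((not (w - 7 != 4)) -> 2*z + w + 7 >= -8) must hold; in canonical form it is u <= 2*vec[0] + w - 1 <-> ((not (w != 11)) -> w + 2*z >= -15).
Before tab[w + 1] := 3*g: u <= 2*vec[0] + w - 1 <-> ((not (w != 11)) -> w + 2*z >= -15)
Before z := u: u <= 2*vec[0] + w - 1 <-> ((not (w != 11)) -> 2*u + w >= -15)
Before u := w + tab[g + 2] - 7: tab[g + 2] <= 2*vec[0] + 6 <-> ((not (w != 11)) -> 2*tab[g + 2] + 3*w >= -1)
Before skip: tab[g + 2] <= 2*vec[0] + 6 <-> ((not (w != 11)) -> 2*tab[g + 2] + 3*w >= -1)
The weakest precondition is tab[g + 2] <= 2*vec[0] + 6 <-> ((not (w != 11)) -> 2*tab[g + 2] + 3*w >= -1).
Check whether (tab[1] <= 2*vec[0] + 6 <-> ((not (w != 11)) -> 2*tab[1] + 3*w >= -1)) and g = -2 implies it.
Countermodel: at the initial state g = -2, tab = {[0] = -20, [1] = -19, elsewhere -19}, vec = {[0] = -13, [1] = -13, elsewhere -13}, w = 11, the precondition holds but the weakest precondition fails.
Answer: invalid


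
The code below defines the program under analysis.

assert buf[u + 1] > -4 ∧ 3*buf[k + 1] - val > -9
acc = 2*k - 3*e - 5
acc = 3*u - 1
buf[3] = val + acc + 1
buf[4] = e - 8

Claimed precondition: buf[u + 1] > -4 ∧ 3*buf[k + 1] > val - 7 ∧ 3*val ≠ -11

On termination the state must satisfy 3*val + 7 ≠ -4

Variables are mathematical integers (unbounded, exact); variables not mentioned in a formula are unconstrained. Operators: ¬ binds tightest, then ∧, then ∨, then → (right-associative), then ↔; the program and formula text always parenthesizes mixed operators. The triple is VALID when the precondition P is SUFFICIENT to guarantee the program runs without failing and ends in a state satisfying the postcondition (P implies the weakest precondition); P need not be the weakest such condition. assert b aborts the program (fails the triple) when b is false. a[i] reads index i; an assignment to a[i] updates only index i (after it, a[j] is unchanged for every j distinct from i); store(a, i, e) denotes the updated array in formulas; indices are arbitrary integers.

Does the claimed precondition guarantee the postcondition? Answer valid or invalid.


Working backward. After the program, the postcondition 3*val + 7 ≠ -4 must hold; in canonical form it is 3*val ≠ -11.
Before buf[4] := e - 8: 3*val ≠ -11
Before buf[3] := val + acc + 1: 3*val ≠ -11
Before acc := 3*u - 1: 3*val ≠ -11
Before acc := 2*k - 3*e - 5: 3*val ≠ -11
Before assert buf[u + 1] > -4 ∧ 3*buf[k + 1] - val > -9: buf[u + 1] > -4 ∧ 3*buf[k + 1] > val - 9 ∧ 3*val ≠ -11
The weakest precondition is buf[u + 1] > -4 ∧ 3*buf[k + 1] > val - 9 ∧ 3*val ≠ -11.
Check whether buf[u + 1] > -4 ∧ 3*buf[k + 1] > val - 7 ∧ 3*val ≠ -11 implies it.
Every state satisfying the precondition satisfies the weakest precondition: the implication holds.
Answer: valid


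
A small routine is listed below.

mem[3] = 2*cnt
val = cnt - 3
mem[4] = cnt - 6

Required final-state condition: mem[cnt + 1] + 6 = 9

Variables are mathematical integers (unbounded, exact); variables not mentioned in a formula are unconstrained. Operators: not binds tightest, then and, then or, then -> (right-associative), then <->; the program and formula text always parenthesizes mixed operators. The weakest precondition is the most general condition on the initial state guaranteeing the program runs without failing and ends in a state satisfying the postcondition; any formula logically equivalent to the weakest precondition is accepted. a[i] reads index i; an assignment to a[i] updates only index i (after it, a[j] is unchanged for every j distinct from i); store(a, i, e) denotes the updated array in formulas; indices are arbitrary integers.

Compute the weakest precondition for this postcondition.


Working backward. After the program, the postcondition mem[cnt + 1] + 6 = 9 must hold; in canonical form it is mem[cnt + 1] = 3.
Before mem[4] := cnt - 6: store(mem, 4, cnt - 6)[cnt + 1] = 3
Before val := cnt - 3: store(mem, 4, cnt - 6)[cnt + 1] = 3
Before mem[3] := 2*cnt: store(store(mem, 3, 2*cnt), 4, cnt - 6)[cnt + 1] = 3
Answer: WP = store(store(mem, 3, 2*cnt), 4, cnt - 6)[cnt + 1] = 3


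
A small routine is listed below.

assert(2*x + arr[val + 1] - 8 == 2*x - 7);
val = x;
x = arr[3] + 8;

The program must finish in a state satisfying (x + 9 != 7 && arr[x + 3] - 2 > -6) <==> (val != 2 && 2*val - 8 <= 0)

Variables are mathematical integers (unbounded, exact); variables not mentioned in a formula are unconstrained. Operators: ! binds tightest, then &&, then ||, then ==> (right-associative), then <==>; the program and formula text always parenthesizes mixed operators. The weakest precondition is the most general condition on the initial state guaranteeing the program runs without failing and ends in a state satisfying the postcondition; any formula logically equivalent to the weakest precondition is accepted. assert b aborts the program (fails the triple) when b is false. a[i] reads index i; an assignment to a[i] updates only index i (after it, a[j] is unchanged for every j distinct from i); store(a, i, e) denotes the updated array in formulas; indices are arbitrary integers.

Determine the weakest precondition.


Working backward. After the program, the postcondition (x + 9 != 7 && arr[x + 3] - 2 > -6) <==> (val != 2 && 2*val - 8 <= 0) must hold; in canonical form it is (x != -2 && arr[x + 3] > -4) <==> (val != 2 && 2*val <= 8).
Before x := arr[3] + 8: (arr[3] != -10 && arr[arr[3] + 11] > -4) <==> (val != 2 && 2*val <= 8)
Before val := x: (arr[3] != -10 && arr[arr[3] + 11] > -4) <==> (x != 2 && 2*x <= 8)
Before assert 2*x + arr[val + 1] - 8 == 2*x - 7: arr[val + 1] == 1 && ((arr[3] != -10 && arr[arr[3] + 11] > -4) <==> (x != 2 && 2*x <= 8))
Answer: WP = arr[val + 1] == 1 && ((arr[3] != -10 && arr[arr[3] + 11] > -4) <==> (x != 2 && 2*x <= 8))


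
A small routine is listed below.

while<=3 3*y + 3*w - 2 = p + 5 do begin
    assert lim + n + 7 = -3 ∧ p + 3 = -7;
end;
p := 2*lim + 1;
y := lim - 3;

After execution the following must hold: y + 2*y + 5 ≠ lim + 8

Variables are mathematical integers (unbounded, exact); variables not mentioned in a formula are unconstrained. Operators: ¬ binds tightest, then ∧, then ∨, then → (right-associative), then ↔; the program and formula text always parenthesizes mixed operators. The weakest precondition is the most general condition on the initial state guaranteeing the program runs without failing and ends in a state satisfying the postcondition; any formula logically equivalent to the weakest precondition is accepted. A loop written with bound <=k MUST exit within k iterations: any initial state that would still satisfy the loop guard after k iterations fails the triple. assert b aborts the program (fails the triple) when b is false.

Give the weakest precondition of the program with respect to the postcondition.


Working backward. After the program, the postcondition y + 2*y + 5 ≠ lim + 8 must hold; in canonical form it is 3*y ≠ lim + 3.
Before y := lim - 3: 2*lim ≠ 12
Before p := 2*lim + 1: 2*lim ≠ 12
Before the loop (bound <=3), unroll the exhaustion recursion (WP_0 = exit-now case; WP_j = one more guarded iteration, up to j = 3):
  WP_0: (¬(3*w + 3*y = p + 7)) ∧ 2*lim ≠ 12
  WP_1: (3*w + 3*y = p + 7 → (lim + n = -10 ∧ p = -10 ∧ (¬(3*w + 3*y = p + 7)) ∧ 2*lim ≠ 12)) ∧ ((¬(3*w + 3*y = p + 7)) → 2*lim ≠ 12)
  WP_2: (3*w + 3*y = p + 7 → (lim + n = -10 ∧ p = -10 ∧ (3*w + 3*y = p + 7 → (lim + n = -10 ∧ p = -10 ∧ (¬(3*w + 3*y = p + 7)) ∧ 2*lim ≠ 12)) ∧ ((¬(3*w + 3*y = p + 7)) → 2*lim ≠ 12))) ∧ ((¬(3*w + 3*y = p + 7)) → 2*lim ≠ 12)
  WP_3: (3*w + 3*y = p + 7 → (lim + n = -10 ∧ p = -10 ∧ (3*w + 3*y = p + 7 → (lim + n = -10 ∧ p = -10 ∧ (3*w + 3*y = p + 7 → (lim + n = -10 ∧ p = -10 ∧ (¬(3*w + 3*y = p + 7)) ∧ 2*lim ≠ 12)) ∧ ((¬(3*w + 3*y = p + 7)) → 2*lim ≠ 12))) ∧ ((¬(3*w + 3*y = p + 7)) → 2*lim ≠ 12))) ∧ ((¬(3*w + 3*y = p + 7)) → 2*lim ≠ 12)
So before the loop: (3*w + 3*y = p + 7 → (lim + n = -10 ∧ p = -10 ∧ (3*w + 3*y = p + 7 → (lim + n = -10 ∧ p = -10 ∧ (3*w + 3*y = p + 7 → (lim + n = -10 ∧ p = -10 ∧ (¬(3*w + 3*y = p + 7)) ∧ 2*lim ≠ 12)) ∧ ((¬(3*w + 3*y = p + 7)) → 2*lim ≠ 12))) ∧ ((¬(3*w + 3*y = p + 7)) → 2*lim ≠ 12))) ∧ ((¬(3*w + 3*y = p + 7)) → 2*lim ≠ 12)
Answer: WP = (3*w + 3*y = p + 7 → (lim + n = -10 ∧ p = -10 ∧ (3*w + 3*y = p + 7 → (lim + n = -10 ∧ p = -10 ∧ (3*w + 3*y = p + 7 → (lim + n = -10 ∧ p = -10 ∧ (¬(3*w + 3*y = p + 7)) ∧ 2*lim ≠ 12)) ∧ ((¬(3*w + 3*y = p + 7)) → 2*lim ≠ 12))) ∧ ((¬(3*w + 3*y = p + 7)) → 2*lim ≠ 12))) ∧ ((¬(3*w + 3*y = p + 7)) → 2*lim ≠ 12)


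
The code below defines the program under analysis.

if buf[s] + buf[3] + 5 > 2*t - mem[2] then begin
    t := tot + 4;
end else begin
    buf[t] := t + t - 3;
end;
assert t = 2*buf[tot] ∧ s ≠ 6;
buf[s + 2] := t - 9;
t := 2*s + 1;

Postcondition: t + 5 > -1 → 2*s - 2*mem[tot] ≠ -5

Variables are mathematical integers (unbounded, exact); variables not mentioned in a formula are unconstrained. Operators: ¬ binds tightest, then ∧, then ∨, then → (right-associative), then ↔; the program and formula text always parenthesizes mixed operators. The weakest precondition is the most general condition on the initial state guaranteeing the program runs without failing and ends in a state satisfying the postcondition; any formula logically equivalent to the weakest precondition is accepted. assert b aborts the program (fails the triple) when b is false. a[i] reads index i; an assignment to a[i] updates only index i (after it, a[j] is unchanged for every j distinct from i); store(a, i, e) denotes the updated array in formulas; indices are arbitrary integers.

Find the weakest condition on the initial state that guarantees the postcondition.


Working backward. After the program, the postcondition t + 5 > -1 → 2*s - 2*mem[tot] ≠ -5 must hold; in canonical form it is t > -6 → 2*s ≠ 2*mem[tot] - 5.
Before t := 2*s + 1: 2*s > -7 → 2*s ≠ 2*mem[tot] - 5
Before buf[s + 2] := t - 9: 2*s > -7 → 2*s ≠ 2*mem[tot] - 5
Before assert t = 2*buf[tot] ∧ s ≠ 6: t = 2*buf[tot] ∧ s ≠ 6 ∧ (2*s > -7 → 2*s ≠ 2*mem[tot] - 5)
Then branch requires tot = 2*buf[tot] - 4 ∧ s ≠ 6 ∧ (2*s > -7 → 2*s ≠ 2*mem[tot] - 5); else branch requires t = 2*store(buf, t, 2*t - 3)[tot] ∧ s ≠ 6 ∧ (2*s > -7 → 2*s ≠ 2*mem[tot] - 5).
Before the if: (buf[3] + buf[s] + mem[2] > 2*t - 5 → (tot = 2*buf[tot] - 4 ∧ s ≠ 6 ∧ (2*s > -7 → 2*s ≠ 2*mem[tot] - 5))) ∧ ((¬(buf[3] + buf[s] + mem[2] > 2*t - 5)) → (t = 2*store(buf, t, 2*t - 3)[tot] ∧ s ≠ 6 ∧ (2*s > -7 → 2*s ≠ 2*mem[tot] - 5)))
Answer: WP = (buf[3] + buf[s] + mem[2] > 2*t - 5 → (tot = 2*buf[tot] - 4 ∧ s ≠ 6 ∧ (2*s > -7 → 2*s ≠ 2*mem[tot] - 5))) ∧ ((¬(buf[3] + buf[s] + mem[2] > 2*t - 5)) → (t = 2*store(buf, t, 2*t - 3)[tot] ∧ s ≠ 6 ∧ (2*s > -7 → 2*s ≠ 2*mem[tot] - 5)))


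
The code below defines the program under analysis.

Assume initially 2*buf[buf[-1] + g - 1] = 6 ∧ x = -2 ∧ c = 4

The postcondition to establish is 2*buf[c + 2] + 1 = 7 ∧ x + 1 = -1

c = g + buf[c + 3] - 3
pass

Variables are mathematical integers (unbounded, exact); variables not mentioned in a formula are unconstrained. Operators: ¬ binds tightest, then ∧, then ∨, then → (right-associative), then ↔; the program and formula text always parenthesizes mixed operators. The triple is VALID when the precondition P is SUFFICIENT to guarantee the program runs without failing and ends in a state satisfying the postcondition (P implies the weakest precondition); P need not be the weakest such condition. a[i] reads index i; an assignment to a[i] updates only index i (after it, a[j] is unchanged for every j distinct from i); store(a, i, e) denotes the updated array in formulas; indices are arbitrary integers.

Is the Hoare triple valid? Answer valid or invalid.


Working backward. After the program, the postcondition 2*buf[c + 2] + 1 = 7 ∧ x + 1 = -1 must hold; in canonical form it is 2*buf[c + 2] = 6 ∧ x = -2.
Before skip: 2*buf[c + 2] = 6 ∧ x = -2
Before c := g + buf[c + 3] - 3: 2*buf[buf[c + 3] + g - 1] = 6 ∧ x = -2
The weakest precondition is 2*buf[buf[c + 3] + g - 1] = 6 ∧ x = -2.
Check whether 2*buf[buf[-1] + g - 1] = 6 ∧ x = -2 ∧ c = 4 implies it.
Countermodel: at the initial state buf = {[-1] = 17422, [7] = 15215, [15214] = 2, [17421] = 3, elsewhere 15215}, c = 4, g = 0, x = -2, the precondition holds but the weakest precondition fails.
Answer: invalid


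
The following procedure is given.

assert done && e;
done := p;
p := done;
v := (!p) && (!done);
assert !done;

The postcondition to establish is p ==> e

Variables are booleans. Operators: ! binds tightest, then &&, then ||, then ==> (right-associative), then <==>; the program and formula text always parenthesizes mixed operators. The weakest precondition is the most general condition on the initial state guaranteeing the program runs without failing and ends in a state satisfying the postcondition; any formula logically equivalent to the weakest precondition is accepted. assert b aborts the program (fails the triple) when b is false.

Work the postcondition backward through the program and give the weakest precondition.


Working backward. After the program, p ==> e must hold.
Before assert !done: (!done) && (p ==> e)
Before v := (!p) && (!done): (!done) && (p ==> e)
Before p := done: (!done) && (done ==> e)
Before done := p: (!p) && (p ==> e)
Before assert done && e: done && e && (!p) && (p ==> e)
Answer: WP = done && e && (!p) && (p ==> e)


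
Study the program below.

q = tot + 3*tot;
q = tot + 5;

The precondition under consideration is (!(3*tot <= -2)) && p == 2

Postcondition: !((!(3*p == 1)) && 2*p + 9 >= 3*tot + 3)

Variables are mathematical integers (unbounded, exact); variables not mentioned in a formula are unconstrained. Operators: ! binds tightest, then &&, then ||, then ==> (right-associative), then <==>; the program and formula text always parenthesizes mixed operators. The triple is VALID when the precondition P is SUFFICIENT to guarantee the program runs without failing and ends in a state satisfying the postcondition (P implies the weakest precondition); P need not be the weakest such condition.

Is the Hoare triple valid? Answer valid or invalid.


Working backward. After the program, the postcondition !((!(3*p == 1)) && 2*p + 9 >= 3*tot + 3) must hold; in canonical form it is !((!(3*p == 1)) && 2*p >= 3*tot - 6).
Before q := tot + 5: !((!(3*p == 1)) && 2*p >= 3*tot - 6)
Before q := tot + 3*tot: !((!(3*p == 1)) && 2*p >= 3*tot - 6)
The weakest precondition is !((!(3*p == 1)) && 2*p >= 3*tot - 6).
Check whether (!(3*tot <= -2)) && p == 2 implies it.
Countermodel: at the initial state p = 2, tot = 0, the precondition holds but the weakest precondition fails.
Answer: invalid


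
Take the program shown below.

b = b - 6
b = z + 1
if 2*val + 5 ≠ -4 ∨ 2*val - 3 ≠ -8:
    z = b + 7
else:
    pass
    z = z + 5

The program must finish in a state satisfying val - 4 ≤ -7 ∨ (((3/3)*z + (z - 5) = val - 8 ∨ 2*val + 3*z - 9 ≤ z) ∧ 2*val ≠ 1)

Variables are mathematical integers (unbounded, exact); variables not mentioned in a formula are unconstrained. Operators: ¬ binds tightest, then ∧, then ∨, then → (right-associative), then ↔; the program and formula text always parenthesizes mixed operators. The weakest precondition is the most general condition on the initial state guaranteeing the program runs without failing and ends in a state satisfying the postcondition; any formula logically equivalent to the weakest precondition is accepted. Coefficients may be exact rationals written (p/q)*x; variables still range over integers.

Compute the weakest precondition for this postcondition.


Working backward. After the program, the postcondition val - 4 ≤ -7 ∨ (((3/3)*z + (z - 5) = val - 8 ∨ 2*val + 3*z - 9 ≤ z) ∧ 2*val ≠ 1) must hold; in canonical form it is val ≤ -3 ∨ ((2*z = val - 3 ∨ 2*val + 2*z ≤ 9) ∧ 2*val ≠ 1).
Then branch requires val ≤ -3 ∨ ((2*b = val - 17 ∨ 2*b + 2*val ≤ -5) ∧ 2*val ≠ 1); else branch requires val ≤ -3 ∨ ((2*z = val - 13 ∨ 2*val + 2*z ≤ -1) ∧ 2*val ≠ 1).
Before the if: ((2*val ≠ -9 ∨ 2*val ≠ -5) → (val ≤ -3 ∨ ((2*b = val - 17 ∨ 2*b + 2*val ≤ -5) ∧ 2*val ≠ 1))) ∧ ((¬(2*val ≠ -9 ∨ 2*val ≠ -5)) → (val ≤ -3 ∨ ((2*z = val - 13 ∨ 2*val + 2*z ≤ -1) ∧ 2*val ≠ 1)))
Before b := z + 1: ((2*val ≠ -9 ∨ 2*val ≠ -5) → (val ≤ -3 ∨ ((2*z = val - 19 ∨ 2*val + 2*z ≤ -7) ∧ 2*val ≠ 1))) ∧ ((¬(2*val ≠ -9 ∨ 2*val ≠ -5)) → (val ≤ -3 ∨ ((2*z = val - 13 ∨ 2*val + 2*z ≤ -1) ∧ 2*val ≠ 1)))
Before b := b - 6: ((2*val ≠ -9 ∨ 2*val ≠ -5) → (val ≤ -3 ∨ ((2*z = val - 19 ∨ 2*val + 2*z ≤ -7) ∧ 2*val ≠ 1))) ∧ ((¬(2*val ≠ -9 ∨ 2*val ≠ -5)) → (val ≤ -3 ∨ ((2*z = val - 13 ∨ 2*val + 2*z ≤ -1) ∧ 2*val ≠ 1)))
Answer: WP = ((2*val ≠ -9 ∨ 2*val ≠ -5) → (val ≤ -3 ∨ ((2*z = val - 19 ∨ 2*val + 2*z ≤ -7) ∧ 2*val ≠ 1))) ∧ ((¬(2*val ≠ -9 ∨ 2*val ≠ -5)) → (val ≤ -3 ∨ ((2*z = val - 13 ∨ 2*val + 2*z ≤ -1) ∧ 2*val ≠ 1)))


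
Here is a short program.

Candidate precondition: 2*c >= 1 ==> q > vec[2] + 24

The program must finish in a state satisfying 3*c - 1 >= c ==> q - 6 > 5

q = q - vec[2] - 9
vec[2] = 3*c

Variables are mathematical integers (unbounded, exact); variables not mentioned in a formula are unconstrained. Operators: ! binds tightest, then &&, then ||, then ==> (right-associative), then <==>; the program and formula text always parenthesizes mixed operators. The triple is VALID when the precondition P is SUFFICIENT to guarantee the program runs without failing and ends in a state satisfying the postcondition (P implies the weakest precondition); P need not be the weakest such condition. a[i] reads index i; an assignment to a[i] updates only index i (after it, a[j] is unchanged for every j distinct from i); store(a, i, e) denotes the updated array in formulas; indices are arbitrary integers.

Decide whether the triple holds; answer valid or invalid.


Working backward. After the program, the postcondition 3*c - 1 >= c ==> q - 6 > 5 must hold; in canonical form it is 2*c >= 1 ==> q > 11.
Before vec[2] := 3*c: 2*c >= 1 ==> q > 11
Before q := q - vec[2] - 9: 2*c >= 1 ==> q > vec[2] + 20
The weakest precondition is 2*c >= 1 ==> q > vec[2] + 20.
Check whether 2*c >= 1 ==> q > vec[2] + 24 implies it.
Every state satisfying the precondition satisfies the weakest precondition: the implication holds.
Answer: valid


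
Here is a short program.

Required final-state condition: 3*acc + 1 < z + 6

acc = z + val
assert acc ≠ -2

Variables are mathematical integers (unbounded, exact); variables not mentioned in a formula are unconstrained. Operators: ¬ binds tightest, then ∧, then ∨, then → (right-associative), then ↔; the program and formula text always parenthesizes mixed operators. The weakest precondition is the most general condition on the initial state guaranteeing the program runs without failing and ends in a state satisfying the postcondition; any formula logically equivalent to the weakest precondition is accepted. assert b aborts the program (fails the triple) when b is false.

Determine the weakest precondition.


Working backward. After the program, the postcondition 3*acc + 1 < z + 6 must hold; in canonical form it is 3*acc < z + 5.
Before assert acc ≠ -2: acc ≠ -2 ∧ 3*acc < z + 5
Before acc := z + val: val + z ≠ -2 ∧ 3*val + 2*z < 5
Answer: WP = val + z ≠ -2 ∧ 3*val + 2*z < 5


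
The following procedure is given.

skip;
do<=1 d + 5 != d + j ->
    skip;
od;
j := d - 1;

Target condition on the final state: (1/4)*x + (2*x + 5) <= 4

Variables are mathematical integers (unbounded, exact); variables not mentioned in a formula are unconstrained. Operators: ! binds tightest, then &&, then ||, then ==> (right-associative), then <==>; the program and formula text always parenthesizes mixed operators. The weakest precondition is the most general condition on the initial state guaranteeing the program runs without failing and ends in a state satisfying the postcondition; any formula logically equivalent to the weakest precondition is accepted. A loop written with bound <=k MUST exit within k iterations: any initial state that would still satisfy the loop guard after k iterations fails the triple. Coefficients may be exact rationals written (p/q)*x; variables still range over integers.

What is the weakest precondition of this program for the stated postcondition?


Working backward. After the program, the postcondition (1/4)*x + (2*x + 5) <= 4 must hold; in canonical form it is (9/4)*x <= -1.
Before j := d - 1: (9/4)*x <= -1
Before the loop (bound <=1), unroll the exhaustion recursion (WP_0 = exit-now case; WP_j = one more guarded iteration, up to j = 1):
  WP_0: (!(j != 5)) && (9/4)*x <= -1
  WP_1: (j != 5 ==> ((!(j != 5)) && (9/4)*x <= -1)) && ((!(j != 5)) ==> (9/4)*x <= -1)
So before the loop: (j != 5 ==> ((!(j != 5)) && (9/4)*x <= -1)) && ((!(j != 5)) ==> (9/4)*x <= -1)
Before skip: (j != 5 ==> ((!(j != 5)) && (9/4)*x <= -1)) && ((!(j != 5)) ==> (9/4)*x <= -1)
Answer: WP = (j != 5 ==> ((!(j != 5)) && (9/4)*x <= -1)) && ((!(j != 5)) ==> (9/4)*x <= -1)


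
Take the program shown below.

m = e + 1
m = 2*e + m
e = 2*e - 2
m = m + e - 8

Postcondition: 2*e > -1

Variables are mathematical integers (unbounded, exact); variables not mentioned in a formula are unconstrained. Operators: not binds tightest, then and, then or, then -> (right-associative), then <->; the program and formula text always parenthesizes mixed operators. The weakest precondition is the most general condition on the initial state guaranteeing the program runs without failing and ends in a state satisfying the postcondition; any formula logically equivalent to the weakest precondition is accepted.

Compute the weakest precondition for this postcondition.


Working backward. After the program, 2*e > -1 must hold.
Before m := m + e - 8: 2*e > -1
Before e := 2*e - 2: 4*e > 3
Before m := 2*e + m: 4*e > 3
Before m := e + 1: 4*e > 3
Answer: WP = 4*e > 3
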